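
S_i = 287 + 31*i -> [287, 318, 349, 380, 411]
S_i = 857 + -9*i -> [857, 848, 839, 830, 821]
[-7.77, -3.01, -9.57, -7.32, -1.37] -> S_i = Random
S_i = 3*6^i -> [3, 18, 108, 648, 3888]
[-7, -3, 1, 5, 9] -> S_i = -7 + 4*i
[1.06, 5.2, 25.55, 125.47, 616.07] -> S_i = 1.06*4.91^i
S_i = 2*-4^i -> [2, -8, 32, -128, 512]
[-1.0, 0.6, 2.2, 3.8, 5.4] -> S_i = -1.00 + 1.60*i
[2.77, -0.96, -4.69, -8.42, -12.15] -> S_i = 2.77 + -3.73*i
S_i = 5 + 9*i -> [5, 14, 23, 32, 41]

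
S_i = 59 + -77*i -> [59, -18, -95, -172, -249]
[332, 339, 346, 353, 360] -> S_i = 332 + 7*i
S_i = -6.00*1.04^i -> [-6.0, -6.24, -6.49, -6.75, -7.02]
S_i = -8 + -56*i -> [-8, -64, -120, -176, -232]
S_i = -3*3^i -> [-3, -9, -27, -81, -243]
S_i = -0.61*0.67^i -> [-0.61, -0.41, -0.27, -0.18, -0.12]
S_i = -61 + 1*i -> [-61, -60, -59, -58, -57]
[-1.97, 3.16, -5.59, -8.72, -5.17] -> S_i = Random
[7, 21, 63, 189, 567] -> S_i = 7*3^i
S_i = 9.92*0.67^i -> [9.92, 6.65, 4.45, 2.98, 2.0]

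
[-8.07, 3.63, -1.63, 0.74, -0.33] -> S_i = -8.07*(-0.45)^i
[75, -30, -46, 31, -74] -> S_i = Random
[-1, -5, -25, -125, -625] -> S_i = -1*5^i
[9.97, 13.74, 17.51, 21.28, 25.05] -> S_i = 9.97 + 3.77*i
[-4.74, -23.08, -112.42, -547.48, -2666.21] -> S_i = -4.74*4.87^i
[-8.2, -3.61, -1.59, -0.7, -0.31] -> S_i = -8.20*0.44^i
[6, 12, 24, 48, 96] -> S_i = 6*2^i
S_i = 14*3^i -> [14, 42, 126, 378, 1134]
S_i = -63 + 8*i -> [-63, -55, -47, -39, -31]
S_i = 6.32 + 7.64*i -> [6.32, 13.96, 21.6, 29.24, 36.88]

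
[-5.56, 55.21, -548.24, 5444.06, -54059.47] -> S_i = -5.56*(-9.93)^i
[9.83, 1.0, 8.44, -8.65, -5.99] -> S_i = Random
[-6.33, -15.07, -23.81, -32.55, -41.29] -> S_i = -6.33 + -8.74*i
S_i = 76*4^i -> [76, 304, 1216, 4864, 19456]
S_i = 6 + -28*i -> [6, -22, -50, -78, -106]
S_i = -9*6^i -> [-9, -54, -324, -1944, -11664]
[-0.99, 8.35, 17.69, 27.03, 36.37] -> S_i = -0.99 + 9.34*i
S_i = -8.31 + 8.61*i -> [-8.31, 0.3, 8.91, 17.52, 26.13]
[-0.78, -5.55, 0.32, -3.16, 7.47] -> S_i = Random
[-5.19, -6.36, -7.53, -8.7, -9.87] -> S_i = -5.19 + -1.17*i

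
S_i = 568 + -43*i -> [568, 525, 482, 439, 396]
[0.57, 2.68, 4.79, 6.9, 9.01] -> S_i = 0.57 + 2.11*i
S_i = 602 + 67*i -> [602, 669, 736, 803, 870]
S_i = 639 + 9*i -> [639, 648, 657, 666, 675]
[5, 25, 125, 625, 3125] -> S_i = 5*5^i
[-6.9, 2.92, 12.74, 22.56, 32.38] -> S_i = -6.90 + 9.82*i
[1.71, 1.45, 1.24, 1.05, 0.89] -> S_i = 1.71*0.85^i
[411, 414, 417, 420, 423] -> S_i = 411 + 3*i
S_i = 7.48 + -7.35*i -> [7.48, 0.13, -7.22, -14.57, -21.92]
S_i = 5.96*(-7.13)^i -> [5.96, -42.49, 302.99, -2160.3, 15402.97]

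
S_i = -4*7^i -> [-4, -28, -196, -1372, -9604]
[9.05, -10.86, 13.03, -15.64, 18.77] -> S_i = 9.05*(-1.20)^i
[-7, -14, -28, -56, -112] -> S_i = -7*2^i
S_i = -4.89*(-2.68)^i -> [-4.89, 13.11, -35.12, 94.13, -252.26]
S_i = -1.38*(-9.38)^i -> [-1.38, 12.94, -121.42, 1138.91, -10682.93]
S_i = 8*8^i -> [8, 64, 512, 4096, 32768]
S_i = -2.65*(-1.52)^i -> [-2.65, 4.03, -6.12, 9.31, -14.15]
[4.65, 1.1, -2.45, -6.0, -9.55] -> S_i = 4.65 + -3.55*i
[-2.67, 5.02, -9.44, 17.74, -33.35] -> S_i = -2.67*(-1.88)^i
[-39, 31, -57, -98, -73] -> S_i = Random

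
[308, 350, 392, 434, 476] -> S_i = 308 + 42*i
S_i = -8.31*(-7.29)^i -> [-8.31, 60.58, -441.63, 3219.46, -23469.89]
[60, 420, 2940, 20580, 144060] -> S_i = 60*7^i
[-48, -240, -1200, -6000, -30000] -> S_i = -48*5^i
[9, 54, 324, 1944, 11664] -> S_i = 9*6^i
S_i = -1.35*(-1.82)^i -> [-1.35, 2.46, -4.47, 8.14, -14.81]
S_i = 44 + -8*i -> [44, 36, 28, 20, 12]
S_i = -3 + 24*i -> [-3, 21, 45, 69, 93]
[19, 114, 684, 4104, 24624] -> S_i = 19*6^i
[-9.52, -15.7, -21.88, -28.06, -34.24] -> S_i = -9.52 + -6.18*i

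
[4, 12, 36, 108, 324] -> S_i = 4*3^i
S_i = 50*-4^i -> [50, -200, 800, -3200, 12800]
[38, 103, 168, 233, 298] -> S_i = 38 + 65*i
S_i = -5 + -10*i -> [-5, -15, -25, -35, -45]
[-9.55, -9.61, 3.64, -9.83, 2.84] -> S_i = Random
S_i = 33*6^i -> [33, 198, 1188, 7128, 42768]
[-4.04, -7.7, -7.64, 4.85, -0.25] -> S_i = Random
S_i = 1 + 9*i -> [1, 10, 19, 28, 37]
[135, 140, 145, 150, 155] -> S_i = 135 + 5*i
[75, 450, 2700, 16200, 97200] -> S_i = 75*6^i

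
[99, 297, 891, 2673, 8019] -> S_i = 99*3^i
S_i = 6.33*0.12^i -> [6.33, 0.76, 0.09, 0.01, 0.0]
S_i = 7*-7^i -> [7, -49, 343, -2401, 16807]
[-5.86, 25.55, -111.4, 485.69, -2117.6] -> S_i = -5.86*(-4.36)^i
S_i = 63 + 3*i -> [63, 66, 69, 72, 75]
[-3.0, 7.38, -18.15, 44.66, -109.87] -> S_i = -3.00*(-2.46)^i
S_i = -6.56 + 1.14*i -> [-6.56, -5.42, -4.28, -3.14, -2.0]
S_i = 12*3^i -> [12, 36, 108, 324, 972]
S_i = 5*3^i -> [5, 15, 45, 135, 405]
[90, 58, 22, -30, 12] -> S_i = Random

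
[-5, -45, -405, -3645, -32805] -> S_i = -5*9^i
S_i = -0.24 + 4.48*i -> [-0.24, 4.24, 8.72, 13.2, 17.68]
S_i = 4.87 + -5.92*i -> [4.87, -1.05, -6.97, -12.89, -18.81]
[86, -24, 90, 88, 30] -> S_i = Random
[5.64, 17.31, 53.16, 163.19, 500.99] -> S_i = 5.64*3.07^i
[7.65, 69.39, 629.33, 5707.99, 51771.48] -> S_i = 7.65*9.07^i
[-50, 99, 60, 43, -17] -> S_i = Random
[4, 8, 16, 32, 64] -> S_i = 4*2^i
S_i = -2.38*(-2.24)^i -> [-2.38, 5.33, -11.94, 26.75, -59.92]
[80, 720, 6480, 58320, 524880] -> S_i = 80*9^i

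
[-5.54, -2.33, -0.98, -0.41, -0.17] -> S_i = -5.54*0.42^i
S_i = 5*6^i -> [5, 30, 180, 1080, 6480]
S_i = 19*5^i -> [19, 95, 475, 2375, 11875]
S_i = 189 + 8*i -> [189, 197, 205, 213, 221]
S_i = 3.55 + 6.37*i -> [3.55, 9.92, 16.29, 22.66, 29.03]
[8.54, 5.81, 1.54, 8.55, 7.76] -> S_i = Random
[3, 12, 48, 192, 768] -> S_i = 3*4^i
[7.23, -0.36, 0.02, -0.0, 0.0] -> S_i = 7.23*(-0.05)^i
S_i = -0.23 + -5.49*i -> [-0.23, -5.72, -11.21, -16.7, -22.19]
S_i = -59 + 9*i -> [-59, -50, -41, -32, -23]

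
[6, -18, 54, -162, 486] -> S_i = 6*-3^i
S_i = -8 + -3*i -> [-8, -11, -14, -17, -20]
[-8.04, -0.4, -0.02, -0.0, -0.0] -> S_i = -8.04*0.05^i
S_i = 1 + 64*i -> [1, 65, 129, 193, 257]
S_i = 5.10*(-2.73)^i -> [5.1, -13.92, 38.01, -103.77, 283.28]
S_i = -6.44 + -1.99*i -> [-6.44, -8.43, -10.42, -12.41, -14.4]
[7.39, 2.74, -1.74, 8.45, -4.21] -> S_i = Random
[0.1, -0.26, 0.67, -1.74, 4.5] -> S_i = 0.10*(-2.59)^i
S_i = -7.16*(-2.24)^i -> [-7.16, 16.04, -35.93, 80.47, -180.26]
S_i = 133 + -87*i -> [133, 46, -41, -128, -215]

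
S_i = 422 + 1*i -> [422, 423, 424, 425, 426]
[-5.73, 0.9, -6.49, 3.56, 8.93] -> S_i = Random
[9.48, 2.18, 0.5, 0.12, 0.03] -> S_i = 9.48*0.23^i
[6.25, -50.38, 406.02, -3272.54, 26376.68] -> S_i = 6.25*(-8.06)^i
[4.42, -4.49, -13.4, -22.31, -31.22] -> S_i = 4.42 + -8.91*i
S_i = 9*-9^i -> [9, -81, 729, -6561, 59049]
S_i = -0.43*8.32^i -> [-0.43, -3.58, -29.77, -247.65, -2060.45]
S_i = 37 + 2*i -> [37, 39, 41, 43, 45]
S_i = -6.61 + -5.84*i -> [-6.61, -12.45, -18.29, -24.13, -29.97]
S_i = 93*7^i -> [93, 651, 4557, 31899, 223293]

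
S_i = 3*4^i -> [3, 12, 48, 192, 768]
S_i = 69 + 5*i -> [69, 74, 79, 84, 89]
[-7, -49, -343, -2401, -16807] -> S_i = -7*7^i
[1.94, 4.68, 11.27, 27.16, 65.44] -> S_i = 1.94*2.41^i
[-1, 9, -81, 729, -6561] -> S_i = -1*-9^i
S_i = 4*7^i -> [4, 28, 196, 1372, 9604]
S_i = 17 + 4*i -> [17, 21, 25, 29, 33]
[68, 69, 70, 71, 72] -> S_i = 68 + 1*i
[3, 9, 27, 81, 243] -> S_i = 3*3^i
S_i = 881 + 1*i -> [881, 882, 883, 884, 885]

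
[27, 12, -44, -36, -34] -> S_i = Random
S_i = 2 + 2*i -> [2, 4, 6, 8, 10]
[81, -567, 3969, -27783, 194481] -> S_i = 81*-7^i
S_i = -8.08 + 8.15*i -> [-8.08, 0.07, 8.22, 16.37, 24.52]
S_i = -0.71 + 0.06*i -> [-0.71, -0.65, -0.59, -0.53, -0.47]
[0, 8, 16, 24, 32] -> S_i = 0 + 8*i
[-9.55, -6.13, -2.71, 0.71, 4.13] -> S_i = -9.55 + 3.42*i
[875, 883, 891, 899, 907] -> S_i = 875 + 8*i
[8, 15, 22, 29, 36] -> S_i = 8 + 7*i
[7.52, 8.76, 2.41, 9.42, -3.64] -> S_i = Random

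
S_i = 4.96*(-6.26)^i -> [4.96, -31.05, 194.37, -1216.76, 7616.91]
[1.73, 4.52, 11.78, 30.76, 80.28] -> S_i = 1.73*2.61^i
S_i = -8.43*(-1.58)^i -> [-8.43, 13.32, -21.04, 33.25, -52.54]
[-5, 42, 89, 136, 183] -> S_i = -5 + 47*i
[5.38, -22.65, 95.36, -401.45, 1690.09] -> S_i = 5.38*(-4.21)^i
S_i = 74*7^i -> [74, 518, 3626, 25382, 177674]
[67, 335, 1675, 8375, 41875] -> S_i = 67*5^i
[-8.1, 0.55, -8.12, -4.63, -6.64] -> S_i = Random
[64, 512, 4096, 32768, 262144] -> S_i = 64*8^i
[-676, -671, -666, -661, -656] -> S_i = -676 + 5*i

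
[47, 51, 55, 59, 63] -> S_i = 47 + 4*i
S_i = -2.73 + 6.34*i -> [-2.73, 3.61, 9.95, 16.29, 22.63]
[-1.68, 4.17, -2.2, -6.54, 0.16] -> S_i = Random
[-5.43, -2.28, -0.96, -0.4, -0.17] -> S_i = -5.43*0.42^i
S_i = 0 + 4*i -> [0, 4, 8, 12, 16]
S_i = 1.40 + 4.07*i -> [1.4, 5.47, 9.54, 13.61, 17.68]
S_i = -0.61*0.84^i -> [-0.61, -0.51, -0.43, -0.36, -0.3]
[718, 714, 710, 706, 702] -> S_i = 718 + -4*i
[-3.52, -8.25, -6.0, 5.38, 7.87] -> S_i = Random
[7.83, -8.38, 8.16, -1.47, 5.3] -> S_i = Random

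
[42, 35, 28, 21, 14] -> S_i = 42 + -7*i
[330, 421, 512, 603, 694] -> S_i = 330 + 91*i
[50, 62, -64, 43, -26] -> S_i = Random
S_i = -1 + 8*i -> [-1, 7, 15, 23, 31]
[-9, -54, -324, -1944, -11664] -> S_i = -9*6^i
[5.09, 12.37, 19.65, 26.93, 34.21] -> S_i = 5.09 + 7.28*i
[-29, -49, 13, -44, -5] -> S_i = Random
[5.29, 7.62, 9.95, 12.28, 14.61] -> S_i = 5.29 + 2.33*i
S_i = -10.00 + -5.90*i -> [-10.0, -15.9, -21.8, -27.7, -33.6]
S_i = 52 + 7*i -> [52, 59, 66, 73, 80]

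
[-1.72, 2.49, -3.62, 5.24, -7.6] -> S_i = -1.72*(-1.45)^i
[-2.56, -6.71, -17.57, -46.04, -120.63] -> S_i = -2.56*2.62^i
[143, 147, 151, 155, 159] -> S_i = 143 + 4*i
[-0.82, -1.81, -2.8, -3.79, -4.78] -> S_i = -0.82 + -0.99*i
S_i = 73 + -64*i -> [73, 9, -55, -119, -183]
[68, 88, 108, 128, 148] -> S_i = 68 + 20*i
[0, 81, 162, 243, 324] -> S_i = 0 + 81*i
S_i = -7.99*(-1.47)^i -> [-7.99, 11.75, -17.27, 25.38, -37.31]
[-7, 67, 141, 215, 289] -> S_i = -7 + 74*i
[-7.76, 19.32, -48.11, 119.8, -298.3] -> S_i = -7.76*(-2.49)^i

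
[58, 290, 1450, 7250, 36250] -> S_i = 58*5^i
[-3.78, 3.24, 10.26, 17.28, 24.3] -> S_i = -3.78 + 7.02*i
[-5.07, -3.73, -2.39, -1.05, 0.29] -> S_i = -5.07 + 1.34*i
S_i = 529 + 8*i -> [529, 537, 545, 553, 561]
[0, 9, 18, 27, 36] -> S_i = 0 + 9*i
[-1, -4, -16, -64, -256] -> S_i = -1*4^i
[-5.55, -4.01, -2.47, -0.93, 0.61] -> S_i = -5.55 + 1.54*i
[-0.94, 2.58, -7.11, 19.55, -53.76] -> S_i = -0.94*(-2.75)^i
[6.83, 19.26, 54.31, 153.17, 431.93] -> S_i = 6.83*2.82^i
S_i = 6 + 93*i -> [6, 99, 192, 285, 378]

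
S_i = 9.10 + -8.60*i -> [9.1, 0.5, -8.1, -16.7, -25.3]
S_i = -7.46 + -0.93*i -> [-7.46, -8.39, -9.32, -10.25, -11.18]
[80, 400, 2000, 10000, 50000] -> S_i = 80*5^i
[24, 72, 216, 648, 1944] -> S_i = 24*3^i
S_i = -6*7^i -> [-6, -42, -294, -2058, -14406]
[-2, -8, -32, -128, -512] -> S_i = -2*4^i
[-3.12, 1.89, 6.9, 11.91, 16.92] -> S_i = -3.12 + 5.01*i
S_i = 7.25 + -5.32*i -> [7.25, 1.93, -3.39, -8.71, -14.03]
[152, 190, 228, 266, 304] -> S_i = 152 + 38*i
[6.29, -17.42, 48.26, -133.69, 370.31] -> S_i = 6.29*(-2.77)^i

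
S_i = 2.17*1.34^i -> [2.17, 2.91, 3.9, 5.22, 7.0]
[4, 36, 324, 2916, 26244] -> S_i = 4*9^i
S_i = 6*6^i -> [6, 36, 216, 1296, 7776]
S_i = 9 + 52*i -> [9, 61, 113, 165, 217]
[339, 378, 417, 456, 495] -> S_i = 339 + 39*i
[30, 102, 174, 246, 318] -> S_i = 30 + 72*i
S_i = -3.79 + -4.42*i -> [-3.79, -8.21, -12.63, -17.05, -21.47]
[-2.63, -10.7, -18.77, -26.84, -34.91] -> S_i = -2.63 + -8.07*i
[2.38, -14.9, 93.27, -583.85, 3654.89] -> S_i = 2.38*(-6.26)^i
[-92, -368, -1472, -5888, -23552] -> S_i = -92*4^i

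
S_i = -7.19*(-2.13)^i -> [-7.19, 15.31, -32.62, 69.48, -148.0]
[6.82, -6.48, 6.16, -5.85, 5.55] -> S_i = 6.82*(-0.95)^i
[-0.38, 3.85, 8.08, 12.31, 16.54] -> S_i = -0.38 + 4.23*i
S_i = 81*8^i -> [81, 648, 5184, 41472, 331776]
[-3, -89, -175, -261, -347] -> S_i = -3 + -86*i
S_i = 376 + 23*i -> [376, 399, 422, 445, 468]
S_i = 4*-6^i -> [4, -24, 144, -864, 5184]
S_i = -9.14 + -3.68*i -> [-9.14, -12.82, -16.5, -20.18, -23.86]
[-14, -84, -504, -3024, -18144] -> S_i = -14*6^i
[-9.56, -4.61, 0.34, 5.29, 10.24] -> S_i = -9.56 + 4.95*i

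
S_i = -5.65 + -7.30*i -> [-5.65, -12.95, -20.25, -27.55, -34.85]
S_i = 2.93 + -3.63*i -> [2.93, -0.7, -4.33, -7.96, -11.59]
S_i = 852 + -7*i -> [852, 845, 838, 831, 824]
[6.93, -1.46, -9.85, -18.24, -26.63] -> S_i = 6.93 + -8.39*i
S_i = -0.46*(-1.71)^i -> [-0.46, 0.79, -1.35, 2.3, -3.93]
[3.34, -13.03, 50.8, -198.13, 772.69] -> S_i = 3.34*(-3.90)^i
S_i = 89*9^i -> [89, 801, 7209, 64881, 583929]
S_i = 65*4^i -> [65, 260, 1040, 4160, 16640]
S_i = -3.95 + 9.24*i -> [-3.95, 5.29, 14.53, 23.77, 33.01]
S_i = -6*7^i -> [-6, -42, -294, -2058, -14406]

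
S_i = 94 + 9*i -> [94, 103, 112, 121, 130]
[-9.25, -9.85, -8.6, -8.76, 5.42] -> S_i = Random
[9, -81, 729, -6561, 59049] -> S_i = 9*-9^i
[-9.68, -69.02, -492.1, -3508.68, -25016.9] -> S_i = -9.68*7.13^i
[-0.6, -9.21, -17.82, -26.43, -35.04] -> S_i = -0.60 + -8.61*i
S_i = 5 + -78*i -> [5, -73, -151, -229, -307]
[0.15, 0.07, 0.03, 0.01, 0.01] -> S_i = 0.15*0.45^i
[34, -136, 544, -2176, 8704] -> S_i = 34*-4^i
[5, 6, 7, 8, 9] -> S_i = 5 + 1*i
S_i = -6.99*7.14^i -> [-6.99, -49.91, -356.35, -2544.32, -18166.45]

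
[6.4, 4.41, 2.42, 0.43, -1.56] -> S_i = 6.40 + -1.99*i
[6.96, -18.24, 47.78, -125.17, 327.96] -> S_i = 6.96*(-2.62)^i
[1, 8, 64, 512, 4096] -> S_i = 1*8^i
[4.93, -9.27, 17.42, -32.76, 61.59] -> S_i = 4.93*(-1.88)^i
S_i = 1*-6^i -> [1, -6, 36, -216, 1296]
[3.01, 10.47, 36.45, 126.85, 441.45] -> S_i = 3.01*3.48^i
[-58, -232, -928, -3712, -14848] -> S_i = -58*4^i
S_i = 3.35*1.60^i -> [3.35, 5.36, 8.58, 13.72, 21.95]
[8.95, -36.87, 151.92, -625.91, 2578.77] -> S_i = 8.95*(-4.12)^i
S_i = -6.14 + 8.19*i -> [-6.14, 2.05, 10.24, 18.43, 26.62]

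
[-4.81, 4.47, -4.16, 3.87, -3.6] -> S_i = -4.81*(-0.93)^i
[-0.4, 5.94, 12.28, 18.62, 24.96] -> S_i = -0.40 + 6.34*i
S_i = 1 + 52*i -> [1, 53, 105, 157, 209]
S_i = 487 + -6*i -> [487, 481, 475, 469, 463]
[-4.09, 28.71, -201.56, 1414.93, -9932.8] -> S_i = -4.09*(-7.02)^i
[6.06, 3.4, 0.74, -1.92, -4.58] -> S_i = 6.06 + -2.66*i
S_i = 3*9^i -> [3, 27, 243, 2187, 19683]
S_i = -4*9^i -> [-4, -36, -324, -2916, -26244]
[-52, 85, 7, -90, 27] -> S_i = Random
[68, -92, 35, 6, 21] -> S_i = Random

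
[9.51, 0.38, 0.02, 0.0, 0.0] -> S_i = 9.51*0.04^i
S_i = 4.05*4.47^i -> [4.05, 18.1, 80.92, 361.72, 1616.91]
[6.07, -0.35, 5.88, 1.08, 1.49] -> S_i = Random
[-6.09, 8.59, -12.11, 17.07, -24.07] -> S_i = -6.09*(-1.41)^i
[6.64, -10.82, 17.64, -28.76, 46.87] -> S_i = 6.64*(-1.63)^i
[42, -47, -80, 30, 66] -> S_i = Random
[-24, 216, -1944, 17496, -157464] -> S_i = -24*-9^i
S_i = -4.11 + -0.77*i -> [-4.11, -4.88, -5.65, -6.42, -7.19]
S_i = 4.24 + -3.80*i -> [4.24, 0.44, -3.36, -7.16, -10.96]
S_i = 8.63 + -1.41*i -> [8.63, 7.22, 5.81, 4.4, 2.99]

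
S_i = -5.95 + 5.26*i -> [-5.95, -0.69, 4.57, 9.83, 15.09]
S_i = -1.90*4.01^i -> [-1.9, -7.62, -30.55, -122.51, -491.28]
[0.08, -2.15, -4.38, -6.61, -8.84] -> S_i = 0.08 + -2.23*i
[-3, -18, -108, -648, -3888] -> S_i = -3*6^i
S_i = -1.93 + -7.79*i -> [-1.93, -9.72, -17.51, -25.3, -33.09]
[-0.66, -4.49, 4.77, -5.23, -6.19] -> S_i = Random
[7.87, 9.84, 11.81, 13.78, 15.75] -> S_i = 7.87 + 1.97*i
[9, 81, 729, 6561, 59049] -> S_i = 9*9^i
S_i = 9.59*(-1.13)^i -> [9.59, -10.84, 12.25, -13.84, 15.64]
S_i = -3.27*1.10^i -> [-3.27, -3.6, -3.96, -4.35, -4.79]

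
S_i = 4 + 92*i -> [4, 96, 188, 280, 372]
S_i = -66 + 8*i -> [-66, -58, -50, -42, -34]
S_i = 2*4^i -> [2, 8, 32, 128, 512]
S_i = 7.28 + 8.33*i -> [7.28, 15.61, 23.94, 32.27, 40.6]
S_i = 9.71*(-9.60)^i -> [9.71, -93.22, 894.87, -8590.79, 82471.55]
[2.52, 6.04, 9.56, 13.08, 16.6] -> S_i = 2.52 + 3.52*i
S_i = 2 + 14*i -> [2, 16, 30, 44, 58]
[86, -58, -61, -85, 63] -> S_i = Random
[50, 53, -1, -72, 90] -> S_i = Random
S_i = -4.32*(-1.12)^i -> [-4.32, 4.84, -5.42, 6.07, -6.8]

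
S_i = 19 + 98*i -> [19, 117, 215, 313, 411]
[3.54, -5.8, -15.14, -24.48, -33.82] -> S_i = 3.54 + -9.34*i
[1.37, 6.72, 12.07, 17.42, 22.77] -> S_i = 1.37 + 5.35*i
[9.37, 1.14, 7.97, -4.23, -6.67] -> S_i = Random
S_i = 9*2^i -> [9, 18, 36, 72, 144]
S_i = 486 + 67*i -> [486, 553, 620, 687, 754]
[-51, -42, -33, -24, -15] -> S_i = -51 + 9*i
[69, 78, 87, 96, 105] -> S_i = 69 + 9*i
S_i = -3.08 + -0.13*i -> [-3.08, -3.21, -3.34, -3.47, -3.6]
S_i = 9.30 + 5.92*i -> [9.3, 15.22, 21.14, 27.06, 32.98]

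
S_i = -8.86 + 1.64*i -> [-8.86, -7.22, -5.58, -3.94, -2.3]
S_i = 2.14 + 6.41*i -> [2.14, 8.55, 14.96, 21.37, 27.78]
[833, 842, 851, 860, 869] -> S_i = 833 + 9*i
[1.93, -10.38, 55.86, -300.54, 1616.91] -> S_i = 1.93*(-5.38)^i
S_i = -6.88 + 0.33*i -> [-6.88, -6.55, -6.22, -5.89, -5.56]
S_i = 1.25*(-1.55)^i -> [1.25, -1.94, 3.0, -4.65, 7.22]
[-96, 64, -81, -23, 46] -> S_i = Random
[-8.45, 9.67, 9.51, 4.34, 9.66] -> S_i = Random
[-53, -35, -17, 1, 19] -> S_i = -53 + 18*i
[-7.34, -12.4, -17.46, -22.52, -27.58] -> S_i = -7.34 + -5.06*i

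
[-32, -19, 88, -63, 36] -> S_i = Random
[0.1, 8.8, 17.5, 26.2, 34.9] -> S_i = 0.10 + 8.70*i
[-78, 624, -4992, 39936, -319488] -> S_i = -78*-8^i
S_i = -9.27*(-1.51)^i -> [-9.27, 14.0, -21.14, 31.92, -48.19]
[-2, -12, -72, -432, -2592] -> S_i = -2*6^i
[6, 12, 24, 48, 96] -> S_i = 6*2^i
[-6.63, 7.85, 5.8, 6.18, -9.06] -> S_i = Random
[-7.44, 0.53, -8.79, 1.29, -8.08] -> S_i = Random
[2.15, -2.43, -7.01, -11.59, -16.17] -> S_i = 2.15 + -4.58*i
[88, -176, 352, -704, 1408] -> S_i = 88*-2^i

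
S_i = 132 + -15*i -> [132, 117, 102, 87, 72]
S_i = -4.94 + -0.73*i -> [-4.94, -5.67, -6.4, -7.13, -7.86]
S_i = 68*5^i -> [68, 340, 1700, 8500, 42500]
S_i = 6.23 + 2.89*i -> [6.23, 9.12, 12.01, 14.9, 17.79]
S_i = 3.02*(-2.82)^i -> [3.02, -8.52, 24.02, -67.73, 190.99]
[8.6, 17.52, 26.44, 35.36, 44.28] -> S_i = 8.60 + 8.92*i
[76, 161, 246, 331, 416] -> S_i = 76 + 85*i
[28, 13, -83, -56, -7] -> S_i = Random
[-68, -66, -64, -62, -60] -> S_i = -68 + 2*i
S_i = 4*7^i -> [4, 28, 196, 1372, 9604]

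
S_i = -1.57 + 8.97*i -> [-1.57, 7.4, 16.37, 25.34, 34.31]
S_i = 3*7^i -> [3, 21, 147, 1029, 7203]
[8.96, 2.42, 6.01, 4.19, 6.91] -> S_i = Random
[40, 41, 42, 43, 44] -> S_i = 40 + 1*i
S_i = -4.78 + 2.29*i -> [-4.78, -2.49, -0.2, 2.09, 4.38]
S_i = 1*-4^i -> [1, -4, 16, -64, 256]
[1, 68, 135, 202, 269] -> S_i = 1 + 67*i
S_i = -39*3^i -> [-39, -117, -351, -1053, -3159]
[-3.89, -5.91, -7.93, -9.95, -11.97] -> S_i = -3.89 + -2.02*i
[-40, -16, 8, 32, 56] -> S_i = -40 + 24*i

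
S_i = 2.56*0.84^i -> [2.56, 2.15, 1.81, 1.52, 1.27]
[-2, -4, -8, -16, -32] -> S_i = -2*2^i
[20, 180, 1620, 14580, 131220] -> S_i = 20*9^i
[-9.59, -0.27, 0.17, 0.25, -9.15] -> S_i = Random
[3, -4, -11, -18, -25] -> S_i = 3 + -7*i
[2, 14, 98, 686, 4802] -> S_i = 2*7^i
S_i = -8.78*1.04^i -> [-8.78, -9.13, -9.5, -9.88, -10.27]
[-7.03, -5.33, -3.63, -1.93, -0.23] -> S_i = -7.03 + 1.70*i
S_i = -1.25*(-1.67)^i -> [-1.25, 2.09, -3.49, 5.82, -9.72]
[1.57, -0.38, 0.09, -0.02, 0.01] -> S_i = 1.57*(-0.24)^i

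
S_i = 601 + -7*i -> [601, 594, 587, 580, 573]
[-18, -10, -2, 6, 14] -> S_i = -18 + 8*i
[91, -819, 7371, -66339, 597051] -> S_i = 91*-9^i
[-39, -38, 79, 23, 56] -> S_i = Random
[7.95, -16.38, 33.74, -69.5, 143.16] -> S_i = 7.95*(-2.06)^i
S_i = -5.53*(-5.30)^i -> [-5.53, 29.31, -155.34, 823.29, -4363.44]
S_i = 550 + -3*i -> [550, 547, 544, 541, 538]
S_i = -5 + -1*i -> [-5, -6, -7, -8, -9]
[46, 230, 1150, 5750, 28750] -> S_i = 46*5^i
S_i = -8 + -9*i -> [-8, -17, -26, -35, -44]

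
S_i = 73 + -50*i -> [73, 23, -27, -77, -127]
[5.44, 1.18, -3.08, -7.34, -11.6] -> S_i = 5.44 + -4.26*i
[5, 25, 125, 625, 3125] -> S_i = 5*5^i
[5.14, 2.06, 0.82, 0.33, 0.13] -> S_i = 5.14*0.40^i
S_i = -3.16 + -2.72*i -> [-3.16, -5.88, -8.6, -11.32, -14.04]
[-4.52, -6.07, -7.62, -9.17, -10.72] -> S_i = -4.52 + -1.55*i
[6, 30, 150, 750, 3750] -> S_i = 6*5^i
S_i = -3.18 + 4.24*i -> [-3.18, 1.06, 5.3, 9.54, 13.78]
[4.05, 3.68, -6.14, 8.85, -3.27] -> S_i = Random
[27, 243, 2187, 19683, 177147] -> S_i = 27*9^i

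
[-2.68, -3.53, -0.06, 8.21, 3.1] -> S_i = Random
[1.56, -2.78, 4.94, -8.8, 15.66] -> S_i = 1.56*(-1.78)^i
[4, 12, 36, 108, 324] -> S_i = 4*3^i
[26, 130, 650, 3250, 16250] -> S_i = 26*5^i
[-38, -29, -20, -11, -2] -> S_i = -38 + 9*i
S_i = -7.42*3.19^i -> [-7.42, -23.67, -75.51, -240.87, -768.36]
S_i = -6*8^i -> [-6, -48, -384, -3072, -24576]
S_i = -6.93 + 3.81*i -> [-6.93, -3.12, 0.69, 4.5, 8.31]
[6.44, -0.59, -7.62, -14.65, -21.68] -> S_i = 6.44 + -7.03*i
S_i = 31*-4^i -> [31, -124, 496, -1984, 7936]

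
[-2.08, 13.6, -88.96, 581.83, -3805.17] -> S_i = -2.08*(-6.54)^i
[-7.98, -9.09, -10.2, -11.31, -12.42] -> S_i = -7.98 + -1.11*i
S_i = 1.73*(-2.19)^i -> [1.73, -3.79, 8.3, -18.17, 39.79]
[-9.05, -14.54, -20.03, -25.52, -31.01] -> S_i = -9.05 + -5.49*i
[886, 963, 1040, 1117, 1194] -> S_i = 886 + 77*i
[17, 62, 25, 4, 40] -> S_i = Random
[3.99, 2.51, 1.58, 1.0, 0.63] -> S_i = 3.99*0.63^i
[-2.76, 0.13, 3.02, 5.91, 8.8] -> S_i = -2.76 + 2.89*i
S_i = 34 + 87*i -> [34, 121, 208, 295, 382]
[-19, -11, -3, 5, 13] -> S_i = -19 + 8*i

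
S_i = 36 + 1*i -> [36, 37, 38, 39, 40]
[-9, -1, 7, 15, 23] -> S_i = -9 + 8*i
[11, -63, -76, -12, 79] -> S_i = Random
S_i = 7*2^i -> [7, 14, 28, 56, 112]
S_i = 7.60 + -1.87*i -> [7.6, 5.73, 3.86, 1.99, 0.12]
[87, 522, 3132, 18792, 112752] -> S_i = 87*6^i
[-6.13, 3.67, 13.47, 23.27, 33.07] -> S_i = -6.13 + 9.80*i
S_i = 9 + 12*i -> [9, 21, 33, 45, 57]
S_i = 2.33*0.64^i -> [2.33, 1.49, 0.95, 0.61, 0.39]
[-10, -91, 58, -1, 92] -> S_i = Random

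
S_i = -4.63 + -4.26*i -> [-4.63, -8.89, -13.15, -17.41, -21.67]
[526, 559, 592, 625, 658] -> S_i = 526 + 33*i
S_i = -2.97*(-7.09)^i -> [-2.97, 21.06, -149.3, 1058.51, -7504.84]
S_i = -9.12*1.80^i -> [-9.12, -16.42, -29.55, -53.19, -95.74]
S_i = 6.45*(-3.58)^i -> [6.45, -23.09, 82.67, -295.94, 1059.48]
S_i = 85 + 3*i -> [85, 88, 91, 94, 97]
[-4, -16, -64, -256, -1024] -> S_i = -4*4^i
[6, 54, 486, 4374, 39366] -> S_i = 6*9^i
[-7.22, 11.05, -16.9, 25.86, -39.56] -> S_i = -7.22*(-1.53)^i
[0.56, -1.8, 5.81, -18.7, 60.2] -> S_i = 0.56*(-3.22)^i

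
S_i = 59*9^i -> [59, 531, 4779, 43011, 387099]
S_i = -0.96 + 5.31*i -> [-0.96, 4.35, 9.66, 14.97, 20.28]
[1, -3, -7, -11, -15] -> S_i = 1 + -4*i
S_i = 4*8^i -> [4, 32, 256, 2048, 16384]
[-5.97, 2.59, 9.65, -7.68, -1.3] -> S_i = Random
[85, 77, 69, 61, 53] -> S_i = 85 + -8*i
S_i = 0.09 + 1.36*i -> [0.09, 1.45, 2.81, 4.17, 5.53]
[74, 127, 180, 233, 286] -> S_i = 74 + 53*i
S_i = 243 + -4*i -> [243, 239, 235, 231, 227]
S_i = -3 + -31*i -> [-3, -34, -65, -96, -127]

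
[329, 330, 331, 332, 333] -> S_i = 329 + 1*i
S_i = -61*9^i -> [-61, -549, -4941, -44469, -400221]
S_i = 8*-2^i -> [8, -16, 32, -64, 128]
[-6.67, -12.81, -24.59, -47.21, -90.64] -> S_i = -6.67*1.92^i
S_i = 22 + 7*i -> [22, 29, 36, 43, 50]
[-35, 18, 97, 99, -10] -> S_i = Random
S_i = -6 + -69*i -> [-6, -75, -144, -213, -282]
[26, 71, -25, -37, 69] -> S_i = Random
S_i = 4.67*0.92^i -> [4.67, 4.3, 3.95, 3.64, 3.35]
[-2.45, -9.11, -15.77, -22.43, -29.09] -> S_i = -2.45 + -6.66*i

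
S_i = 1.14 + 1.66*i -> [1.14, 2.8, 4.46, 6.12, 7.78]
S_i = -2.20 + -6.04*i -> [-2.2, -8.24, -14.28, -20.32, -26.36]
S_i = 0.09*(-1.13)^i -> [0.09, -0.1, 0.11, -0.13, 0.15]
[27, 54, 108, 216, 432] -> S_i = 27*2^i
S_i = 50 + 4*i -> [50, 54, 58, 62, 66]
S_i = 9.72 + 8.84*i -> [9.72, 18.56, 27.4, 36.24, 45.08]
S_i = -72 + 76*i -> [-72, 4, 80, 156, 232]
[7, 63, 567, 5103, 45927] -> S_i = 7*9^i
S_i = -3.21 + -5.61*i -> [-3.21, -8.82, -14.43, -20.04, -25.65]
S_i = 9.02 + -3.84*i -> [9.02, 5.18, 1.34, -2.5, -6.34]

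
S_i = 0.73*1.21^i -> [0.73, 0.88, 1.07, 1.29, 1.56]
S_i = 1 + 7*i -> [1, 8, 15, 22, 29]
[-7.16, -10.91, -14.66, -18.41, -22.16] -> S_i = -7.16 + -3.75*i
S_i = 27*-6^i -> [27, -162, 972, -5832, 34992]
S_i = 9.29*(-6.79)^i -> [9.29, -63.08, 428.31, -2908.21, 19746.71]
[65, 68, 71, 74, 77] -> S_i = 65 + 3*i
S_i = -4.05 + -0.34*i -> [-4.05, -4.39, -4.73, -5.07, -5.41]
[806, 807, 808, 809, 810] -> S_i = 806 + 1*i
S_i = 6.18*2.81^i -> [6.18, 17.37, 48.8, 137.12, 385.31]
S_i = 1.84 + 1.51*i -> [1.84, 3.35, 4.86, 6.37, 7.88]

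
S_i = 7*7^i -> [7, 49, 343, 2401, 16807]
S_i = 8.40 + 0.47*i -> [8.4, 8.87, 9.34, 9.81, 10.28]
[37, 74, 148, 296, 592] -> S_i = 37*2^i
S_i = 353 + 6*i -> [353, 359, 365, 371, 377]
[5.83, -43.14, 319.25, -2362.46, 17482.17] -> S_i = 5.83*(-7.40)^i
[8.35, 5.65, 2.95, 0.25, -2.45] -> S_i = 8.35 + -2.70*i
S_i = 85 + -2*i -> [85, 83, 81, 79, 77]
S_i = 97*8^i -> [97, 776, 6208, 49664, 397312]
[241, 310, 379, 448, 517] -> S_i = 241 + 69*i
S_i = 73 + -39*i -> [73, 34, -5, -44, -83]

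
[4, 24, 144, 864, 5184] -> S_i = 4*6^i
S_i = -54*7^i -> [-54, -378, -2646, -18522, -129654]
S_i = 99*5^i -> [99, 495, 2475, 12375, 61875]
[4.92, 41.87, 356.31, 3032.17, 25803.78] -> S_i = 4.92*8.51^i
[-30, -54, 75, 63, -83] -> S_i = Random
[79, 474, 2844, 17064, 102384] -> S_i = 79*6^i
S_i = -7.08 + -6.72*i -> [-7.08, -13.8, -20.52, -27.24, -33.96]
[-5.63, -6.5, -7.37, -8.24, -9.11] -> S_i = -5.63 + -0.87*i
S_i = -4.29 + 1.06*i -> [-4.29, -3.23, -2.17, -1.11, -0.05]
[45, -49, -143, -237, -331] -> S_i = 45 + -94*i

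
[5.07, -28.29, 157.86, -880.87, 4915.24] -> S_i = 5.07*(-5.58)^i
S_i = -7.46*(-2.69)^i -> [-7.46, 20.07, -53.98, 145.21, -390.61]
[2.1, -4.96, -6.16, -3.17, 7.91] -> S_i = Random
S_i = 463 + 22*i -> [463, 485, 507, 529, 551]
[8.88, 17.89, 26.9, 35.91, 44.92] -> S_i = 8.88 + 9.01*i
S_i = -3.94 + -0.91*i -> [-3.94, -4.85, -5.76, -6.67, -7.58]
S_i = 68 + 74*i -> [68, 142, 216, 290, 364]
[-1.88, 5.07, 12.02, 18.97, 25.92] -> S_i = -1.88 + 6.95*i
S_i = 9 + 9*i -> [9, 18, 27, 36, 45]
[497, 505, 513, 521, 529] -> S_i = 497 + 8*i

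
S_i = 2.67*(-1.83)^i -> [2.67, -4.89, 8.94, -16.36, 29.94]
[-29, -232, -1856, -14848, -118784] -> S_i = -29*8^i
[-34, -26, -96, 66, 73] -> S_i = Random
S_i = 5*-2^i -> [5, -10, 20, -40, 80]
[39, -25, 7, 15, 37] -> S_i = Random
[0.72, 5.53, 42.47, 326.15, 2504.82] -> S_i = 0.72*7.68^i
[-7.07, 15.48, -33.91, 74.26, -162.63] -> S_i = -7.07*(-2.19)^i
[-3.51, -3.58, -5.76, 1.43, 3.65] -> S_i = Random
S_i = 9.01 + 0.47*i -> [9.01, 9.48, 9.95, 10.42, 10.89]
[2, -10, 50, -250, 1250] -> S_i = 2*-5^i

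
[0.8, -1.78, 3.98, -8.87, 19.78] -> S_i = 0.80*(-2.23)^i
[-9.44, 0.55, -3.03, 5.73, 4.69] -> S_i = Random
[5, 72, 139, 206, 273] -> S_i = 5 + 67*i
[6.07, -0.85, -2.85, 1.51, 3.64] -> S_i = Random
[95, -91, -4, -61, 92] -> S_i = Random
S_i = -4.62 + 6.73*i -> [-4.62, 2.11, 8.84, 15.57, 22.3]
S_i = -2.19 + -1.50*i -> [-2.19, -3.69, -5.19, -6.69, -8.19]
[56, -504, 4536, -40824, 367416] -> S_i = 56*-9^i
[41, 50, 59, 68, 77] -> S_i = 41 + 9*i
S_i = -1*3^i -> [-1, -3, -9, -27, -81]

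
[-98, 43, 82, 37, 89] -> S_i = Random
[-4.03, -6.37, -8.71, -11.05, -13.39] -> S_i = -4.03 + -2.34*i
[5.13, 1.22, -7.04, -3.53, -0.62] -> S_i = Random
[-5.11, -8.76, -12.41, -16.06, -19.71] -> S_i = -5.11 + -3.65*i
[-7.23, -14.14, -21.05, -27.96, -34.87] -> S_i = -7.23 + -6.91*i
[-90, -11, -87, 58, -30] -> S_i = Random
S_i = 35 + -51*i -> [35, -16, -67, -118, -169]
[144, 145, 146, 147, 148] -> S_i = 144 + 1*i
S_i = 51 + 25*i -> [51, 76, 101, 126, 151]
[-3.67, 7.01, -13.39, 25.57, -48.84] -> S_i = -3.67*(-1.91)^i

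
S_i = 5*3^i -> [5, 15, 45, 135, 405]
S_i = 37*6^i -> [37, 222, 1332, 7992, 47952]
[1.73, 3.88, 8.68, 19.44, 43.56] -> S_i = 1.73*2.24^i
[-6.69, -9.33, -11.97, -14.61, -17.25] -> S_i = -6.69 + -2.64*i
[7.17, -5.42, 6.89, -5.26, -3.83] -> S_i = Random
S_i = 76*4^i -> [76, 304, 1216, 4864, 19456]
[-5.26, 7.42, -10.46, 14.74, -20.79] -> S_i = -5.26*(-1.41)^i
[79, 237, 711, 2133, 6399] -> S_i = 79*3^i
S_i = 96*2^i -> [96, 192, 384, 768, 1536]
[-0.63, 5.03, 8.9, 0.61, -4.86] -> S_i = Random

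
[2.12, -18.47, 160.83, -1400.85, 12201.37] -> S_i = 2.12*(-8.71)^i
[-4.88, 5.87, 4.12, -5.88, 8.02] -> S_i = Random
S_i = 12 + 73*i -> [12, 85, 158, 231, 304]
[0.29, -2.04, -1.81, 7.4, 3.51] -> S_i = Random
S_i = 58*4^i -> [58, 232, 928, 3712, 14848]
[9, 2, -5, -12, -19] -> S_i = 9 + -7*i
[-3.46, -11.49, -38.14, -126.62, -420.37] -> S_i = -3.46*3.32^i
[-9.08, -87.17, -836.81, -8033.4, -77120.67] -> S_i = -9.08*9.60^i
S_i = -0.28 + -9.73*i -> [-0.28, -10.01, -19.74, -29.47, -39.2]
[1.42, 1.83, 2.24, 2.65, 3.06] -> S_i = 1.42 + 0.41*i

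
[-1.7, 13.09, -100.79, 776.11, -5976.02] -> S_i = -1.70*(-7.70)^i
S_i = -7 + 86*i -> [-7, 79, 165, 251, 337]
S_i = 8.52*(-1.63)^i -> [8.52, -13.89, 22.64, -36.9, 60.14]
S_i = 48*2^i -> [48, 96, 192, 384, 768]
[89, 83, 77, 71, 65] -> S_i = 89 + -6*i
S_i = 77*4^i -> [77, 308, 1232, 4928, 19712]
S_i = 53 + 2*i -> [53, 55, 57, 59, 61]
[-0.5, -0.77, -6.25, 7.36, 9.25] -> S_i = Random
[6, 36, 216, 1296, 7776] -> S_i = 6*6^i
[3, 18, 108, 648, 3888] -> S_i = 3*6^i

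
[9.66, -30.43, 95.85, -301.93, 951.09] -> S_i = 9.66*(-3.15)^i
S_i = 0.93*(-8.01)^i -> [0.93, -7.45, 59.67, -477.95, 3828.36]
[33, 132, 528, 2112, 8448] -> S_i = 33*4^i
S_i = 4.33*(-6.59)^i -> [4.33, -28.53, 188.04, -1239.21, 8166.38]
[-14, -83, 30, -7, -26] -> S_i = Random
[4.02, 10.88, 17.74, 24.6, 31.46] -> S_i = 4.02 + 6.86*i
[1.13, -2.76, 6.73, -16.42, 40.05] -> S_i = 1.13*(-2.44)^i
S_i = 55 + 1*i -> [55, 56, 57, 58, 59]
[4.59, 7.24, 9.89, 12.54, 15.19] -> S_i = 4.59 + 2.65*i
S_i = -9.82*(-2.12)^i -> [-9.82, 20.82, -44.14, 93.57, -198.36]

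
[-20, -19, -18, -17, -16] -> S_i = -20 + 1*i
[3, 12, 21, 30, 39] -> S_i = 3 + 9*i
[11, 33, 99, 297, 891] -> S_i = 11*3^i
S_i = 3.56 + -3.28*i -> [3.56, 0.28, -3.0, -6.28, -9.56]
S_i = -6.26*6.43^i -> [-6.26, -40.25, -258.82, -1664.21, -10700.85]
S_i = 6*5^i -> [6, 30, 150, 750, 3750]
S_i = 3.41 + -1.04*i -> [3.41, 2.37, 1.33, 0.29, -0.75]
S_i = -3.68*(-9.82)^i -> [-3.68, 36.14, -354.87, 3484.84, -34221.08]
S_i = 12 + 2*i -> [12, 14, 16, 18, 20]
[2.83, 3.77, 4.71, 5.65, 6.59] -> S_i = 2.83 + 0.94*i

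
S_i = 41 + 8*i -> [41, 49, 57, 65, 73]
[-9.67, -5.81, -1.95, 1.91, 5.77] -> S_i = -9.67 + 3.86*i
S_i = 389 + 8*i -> [389, 397, 405, 413, 421]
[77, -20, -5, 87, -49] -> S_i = Random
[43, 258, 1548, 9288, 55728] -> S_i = 43*6^i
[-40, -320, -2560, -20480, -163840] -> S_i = -40*8^i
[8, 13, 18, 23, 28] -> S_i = 8 + 5*i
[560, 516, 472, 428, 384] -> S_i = 560 + -44*i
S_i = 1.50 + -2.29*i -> [1.5, -0.79, -3.08, -5.37, -7.66]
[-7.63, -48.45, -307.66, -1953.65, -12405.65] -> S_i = -7.63*6.35^i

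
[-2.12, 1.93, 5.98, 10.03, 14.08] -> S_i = -2.12 + 4.05*i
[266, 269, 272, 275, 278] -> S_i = 266 + 3*i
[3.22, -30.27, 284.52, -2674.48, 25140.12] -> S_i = 3.22*(-9.40)^i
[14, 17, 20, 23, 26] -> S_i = 14 + 3*i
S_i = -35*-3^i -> [-35, 105, -315, 945, -2835]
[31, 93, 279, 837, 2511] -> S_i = 31*3^i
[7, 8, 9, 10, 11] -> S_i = 7 + 1*i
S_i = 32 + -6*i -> [32, 26, 20, 14, 8]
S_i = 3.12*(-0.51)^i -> [3.12, -1.59, 0.81, -0.41, 0.21]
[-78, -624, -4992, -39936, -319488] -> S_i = -78*8^i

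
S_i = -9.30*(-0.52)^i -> [-9.3, 4.84, -2.51, 1.31, -0.68]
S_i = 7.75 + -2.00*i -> [7.75, 5.75, 3.75, 1.75, -0.25]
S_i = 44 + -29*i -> [44, 15, -14, -43, -72]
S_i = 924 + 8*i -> [924, 932, 940, 948, 956]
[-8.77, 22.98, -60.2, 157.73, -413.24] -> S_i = -8.77*(-2.62)^i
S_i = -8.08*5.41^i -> [-8.08, -43.71, -236.49, -1279.39, -6921.5]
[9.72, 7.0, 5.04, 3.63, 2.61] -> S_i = 9.72*0.72^i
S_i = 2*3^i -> [2, 6, 18, 54, 162]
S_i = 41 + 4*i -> [41, 45, 49, 53, 57]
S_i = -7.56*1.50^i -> [-7.56, -11.34, -17.01, -25.51, -38.27]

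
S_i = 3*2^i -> [3, 6, 12, 24, 48]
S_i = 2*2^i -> [2, 4, 8, 16, 32]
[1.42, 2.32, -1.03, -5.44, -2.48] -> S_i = Random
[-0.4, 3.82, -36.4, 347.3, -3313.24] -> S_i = -0.40*(-9.54)^i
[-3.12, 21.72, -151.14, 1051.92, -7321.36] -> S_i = -3.12*(-6.96)^i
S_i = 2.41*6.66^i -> [2.41, 16.05, 106.9, 711.93, 4741.48]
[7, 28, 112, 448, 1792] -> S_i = 7*4^i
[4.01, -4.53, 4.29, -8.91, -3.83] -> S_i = Random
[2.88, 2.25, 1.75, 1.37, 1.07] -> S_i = 2.88*0.78^i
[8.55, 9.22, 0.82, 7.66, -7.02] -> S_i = Random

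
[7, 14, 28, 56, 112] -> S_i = 7*2^i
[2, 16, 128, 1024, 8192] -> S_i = 2*8^i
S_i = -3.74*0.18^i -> [-3.74, -0.67, -0.12, -0.02, -0.0]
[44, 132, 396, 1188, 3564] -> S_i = 44*3^i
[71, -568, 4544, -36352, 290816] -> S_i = 71*-8^i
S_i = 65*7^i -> [65, 455, 3185, 22295, 156065]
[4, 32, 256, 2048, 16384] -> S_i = 4*8^i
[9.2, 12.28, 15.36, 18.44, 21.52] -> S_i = 9.20 + 3.08*i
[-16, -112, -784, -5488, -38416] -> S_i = -16*7^i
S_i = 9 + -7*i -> [9, 2, -5, -12, -19]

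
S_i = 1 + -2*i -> [1, -1, -3, -5, -7]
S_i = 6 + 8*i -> [6, 14, 22, 30, 38]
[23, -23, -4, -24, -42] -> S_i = Random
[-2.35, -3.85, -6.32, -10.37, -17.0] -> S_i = -2.35*1.64^i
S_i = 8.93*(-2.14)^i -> [8.93, -19.11, 40.9, -87.52, 187.29]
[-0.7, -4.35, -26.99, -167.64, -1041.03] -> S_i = -0.70*6.21^i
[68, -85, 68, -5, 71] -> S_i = Random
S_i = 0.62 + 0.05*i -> [0.62, 0.67, 0.72, 0.77, 0.82]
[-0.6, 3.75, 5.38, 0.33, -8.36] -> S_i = Random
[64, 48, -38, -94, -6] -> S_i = Random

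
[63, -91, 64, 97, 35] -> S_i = Random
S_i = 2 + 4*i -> [2, 6, 10, 14, 18]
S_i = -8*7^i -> [-8, -56, -392, -2744, -19208]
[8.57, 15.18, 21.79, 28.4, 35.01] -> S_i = 8.57 + 6.61*i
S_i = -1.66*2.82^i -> [-1.66, -4.68, -13.2, -37.23, -104.98]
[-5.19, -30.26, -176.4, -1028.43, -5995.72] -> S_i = -5.19*5.83^i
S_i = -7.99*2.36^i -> [-7.99, -18.86, -44.5, -105.02, -247.85]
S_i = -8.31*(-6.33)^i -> [-8.31, 52.6, -332.97, 2107.72, -13341.84]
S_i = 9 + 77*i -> [9, 86, 163, 240, 317]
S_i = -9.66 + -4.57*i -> [-9.66, -14.23, -18.8, -23.37, -27.94]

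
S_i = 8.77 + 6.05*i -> [8.77, 14.82, 20.87, 26.92, 32.97]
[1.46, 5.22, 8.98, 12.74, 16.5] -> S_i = 1.46 + 3.76*i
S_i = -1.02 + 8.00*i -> [-1.02, 6.98, 14.98, 22.98, 30.98]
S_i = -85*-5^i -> [-85, 425, -2125, 10625, -53125]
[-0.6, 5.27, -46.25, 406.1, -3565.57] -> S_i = -0.60*(-8.78)^i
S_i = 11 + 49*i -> [11, 60, 109, 158, 207]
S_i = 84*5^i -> [84, 420, 2100, 10500, 52500]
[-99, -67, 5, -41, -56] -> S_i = Random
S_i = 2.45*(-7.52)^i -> [2.45, -18.42, 138.55, -1041.88, 7834.97]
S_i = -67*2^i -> [-67, -134, -268, -536, -1072]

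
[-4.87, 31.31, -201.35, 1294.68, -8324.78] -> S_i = -4.87*(-6.43)^i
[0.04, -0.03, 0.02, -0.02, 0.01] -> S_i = 0.04*(-0.75)^i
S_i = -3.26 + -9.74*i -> [-3.26, -13.0, -22.74, -32.48, -42.22]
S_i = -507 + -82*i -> [-507, -589, -671, -753, -835]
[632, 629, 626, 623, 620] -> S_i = 632 + -3*i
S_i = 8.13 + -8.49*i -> [8.13, -0.36, -8.85, -17.34, -25.83]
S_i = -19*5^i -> [-19, -95, -475, -2375, -11875]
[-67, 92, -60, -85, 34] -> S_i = Random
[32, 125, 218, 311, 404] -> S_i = 32 + 93*i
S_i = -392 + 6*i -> [-392, -386, -380, -374, -368]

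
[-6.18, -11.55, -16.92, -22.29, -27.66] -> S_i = -6.18 + -5.37*i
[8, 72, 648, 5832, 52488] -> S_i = 8*9^i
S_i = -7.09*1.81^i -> [-7.09, -12.83, -23.23, -42.04, -76.1]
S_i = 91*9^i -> [91, 819, 7371, 66339, 597051]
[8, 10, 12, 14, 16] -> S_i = 8 + 2*i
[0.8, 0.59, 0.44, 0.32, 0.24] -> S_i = 0.80*0.74^i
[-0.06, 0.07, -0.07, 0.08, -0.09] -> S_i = -0.06*(-1.11)^i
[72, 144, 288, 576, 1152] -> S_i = 72*2^i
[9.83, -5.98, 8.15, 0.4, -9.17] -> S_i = Random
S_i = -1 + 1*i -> [-1, 0, 1, 2, 3]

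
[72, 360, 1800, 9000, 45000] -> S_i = 72*5^i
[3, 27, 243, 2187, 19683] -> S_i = 3*9^i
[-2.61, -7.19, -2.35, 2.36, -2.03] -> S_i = Random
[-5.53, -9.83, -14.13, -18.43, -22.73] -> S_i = -5.53 + -4.30*i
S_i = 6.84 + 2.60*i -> [6.84, 9.44, 12.04, 14.64, 17.24]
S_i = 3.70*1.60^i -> [3.7, 5.92, 9.47, 15.16, 24.25]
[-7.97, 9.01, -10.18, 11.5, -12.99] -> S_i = -7.97*(-1.13)^i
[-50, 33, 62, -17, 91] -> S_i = Random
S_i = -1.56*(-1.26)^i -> [-1.56, 1.97, -2.48, 3.12, -3.93]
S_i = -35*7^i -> [-35, -245, -1715, -12005, -84035]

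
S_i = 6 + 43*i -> [6, 49, 92, 135, 178]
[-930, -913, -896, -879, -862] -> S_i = -930 + 17*i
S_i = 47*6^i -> [47, 282, 1692, 10152, 60912]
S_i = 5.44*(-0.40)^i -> [5.44, -2.18, 0.87, -0.35, 0.14]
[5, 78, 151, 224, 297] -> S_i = 5 + 73*i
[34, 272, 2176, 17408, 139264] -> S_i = 34*8^i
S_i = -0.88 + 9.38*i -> [-0.88, 8.5, 17.88, 27.26, 36.64]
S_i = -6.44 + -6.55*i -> [-6.44, -12.99, -19.54, -26.09, -32.64]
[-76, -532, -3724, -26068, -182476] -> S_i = -76*7^i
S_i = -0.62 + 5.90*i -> [-0.62, 5.28, 11.18, 17.08, 22.98]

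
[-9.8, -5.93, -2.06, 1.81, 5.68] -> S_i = -9.80 + 3.87*i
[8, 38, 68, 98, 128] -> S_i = 8 + 30*i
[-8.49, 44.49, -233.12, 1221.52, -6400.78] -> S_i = -8.49*(-5.24)^i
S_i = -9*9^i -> [-9, -81, -729, -6561, -59049]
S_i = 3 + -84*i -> [3, -81, -165, -249, -333]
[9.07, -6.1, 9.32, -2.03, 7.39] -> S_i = Random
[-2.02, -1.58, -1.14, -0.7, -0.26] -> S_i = -2.02 + 0.44*i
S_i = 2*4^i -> [2, 8, 32, 128, 512]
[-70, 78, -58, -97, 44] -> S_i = Random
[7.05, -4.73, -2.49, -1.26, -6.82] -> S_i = Random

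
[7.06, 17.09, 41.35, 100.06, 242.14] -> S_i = 7.06*2.42^i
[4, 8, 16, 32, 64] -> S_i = 4*2^i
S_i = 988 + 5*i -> [988, 993, 998, 1003, 1008]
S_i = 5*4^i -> [5, 20, 80, 320, 1280]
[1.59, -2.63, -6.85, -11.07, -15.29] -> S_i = 1.59 + -4.22*i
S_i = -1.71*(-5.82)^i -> [-1.71, 9.95, -57.92, 337.1, -1961.95]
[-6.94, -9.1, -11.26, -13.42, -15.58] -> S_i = -6.94 + -2.16*i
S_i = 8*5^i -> [8, 40, 200, 1000, 5000]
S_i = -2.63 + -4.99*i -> [-2.63, -7.62, -12.61, -17.6, -22.59]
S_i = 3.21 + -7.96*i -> [3.21, -4.75, -12.71, -20.67, -28.63]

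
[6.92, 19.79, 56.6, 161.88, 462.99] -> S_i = 6.92*2.86^i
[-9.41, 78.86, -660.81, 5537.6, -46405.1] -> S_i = -9.41*(-8.38)^i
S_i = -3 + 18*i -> [-3, 15, 33, 51, 69]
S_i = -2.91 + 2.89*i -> [-2.91, -0.02, 2.87, 5.76, 8.65]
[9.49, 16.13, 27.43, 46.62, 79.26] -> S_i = 9.49*1.70^i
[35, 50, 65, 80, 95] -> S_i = 35 + 15*i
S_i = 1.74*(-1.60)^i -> [1.74, -2.78, 4.45, -7.13, 11.4]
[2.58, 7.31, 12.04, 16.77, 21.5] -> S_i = 2.58 + 4.73*i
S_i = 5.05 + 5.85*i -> [5.05, 10.9, 16.75, 22.6, 28.45]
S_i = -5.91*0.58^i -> [-5.91, -3.43, -1.99, -1.15, -0.67]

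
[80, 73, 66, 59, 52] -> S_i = 80 + -7*i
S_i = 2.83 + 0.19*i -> [2.83, 3.02, 3.21, 3.4, 3.59]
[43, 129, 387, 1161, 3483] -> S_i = 43*3^i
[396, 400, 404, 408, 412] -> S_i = 396 + 4*i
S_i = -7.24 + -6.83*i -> [-7.24, -14.07, -20.9, -27.73, -34.56]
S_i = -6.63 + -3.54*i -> [-6.63, -10.17, -13.71, -17.25, -20.79]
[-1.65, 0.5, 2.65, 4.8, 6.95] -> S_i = -1.65 + 2.15*i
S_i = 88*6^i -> [88, 528, 3168, 19008, 114048]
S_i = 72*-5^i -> [72, -360, 1800, -9000, 45000]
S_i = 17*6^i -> [17, 102, 612, 3672, 22032]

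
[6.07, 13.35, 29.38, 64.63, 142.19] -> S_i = 6.07*2.20^i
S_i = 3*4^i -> [3, 12, 48, 192, 768]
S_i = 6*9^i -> [6, 54, 486, 4374, 39366]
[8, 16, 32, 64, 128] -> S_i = 8*2^i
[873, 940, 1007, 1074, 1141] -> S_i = 873 + 67*i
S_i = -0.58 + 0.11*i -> [-0.58, -0.47, -0.36, -0.25, -0.14]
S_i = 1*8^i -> [1, 8, 64, 512, 4096]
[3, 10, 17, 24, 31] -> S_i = 3 + 7*i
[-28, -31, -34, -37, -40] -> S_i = -28 + -3*i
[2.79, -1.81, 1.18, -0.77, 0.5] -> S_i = 2.79*(-0.65)^i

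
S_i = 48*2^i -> [48, 96, 192, 384, 768]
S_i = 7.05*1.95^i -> [7.05, 13.75, 26.81, 52.27, 101.94]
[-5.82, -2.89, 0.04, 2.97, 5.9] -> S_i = -5.82 + 2.93*i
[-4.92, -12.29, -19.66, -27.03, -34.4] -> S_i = -4.92 + -7.37*i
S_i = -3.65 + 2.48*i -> [-3.65, -1.17, 1.31, 3.79, 6.27]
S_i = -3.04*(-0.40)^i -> [-3.04, 1.22, -0.49, 0.19, -0.08]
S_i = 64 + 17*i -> [64, 81, 98, 115, 132]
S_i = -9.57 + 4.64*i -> [-9.57, -4.93, -0.29, 4.35, 8.99]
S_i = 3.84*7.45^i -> [3.84, 28.61, 213.13, 1587.82, 11829.23]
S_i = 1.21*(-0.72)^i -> [1.21, -0.87, 0.63, -0.45, 0.33]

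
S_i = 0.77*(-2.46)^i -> [0.77, -1.89, 4.66, -11.46, 28.2]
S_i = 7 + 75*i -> [7, 82, 157, 232, 307]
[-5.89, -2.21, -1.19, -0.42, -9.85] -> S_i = Random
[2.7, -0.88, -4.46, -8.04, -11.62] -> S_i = 2.70 + -3.58*i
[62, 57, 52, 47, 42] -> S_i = 62 + -5*i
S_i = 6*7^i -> [6, 42, 294, 2058, 14406]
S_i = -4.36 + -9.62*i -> [-4.36, -13.98, -23.6, -33.22, -42.84]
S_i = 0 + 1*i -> [0, 1, 2, 3, 4]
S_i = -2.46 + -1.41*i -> [-2.46, -3.87, -5.28, -6.69, -8.1]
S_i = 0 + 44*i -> [0, 44, 88, 132, 176]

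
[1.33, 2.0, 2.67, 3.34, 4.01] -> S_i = 1.33 + 0.67*i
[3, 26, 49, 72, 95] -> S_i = 3 + 23*i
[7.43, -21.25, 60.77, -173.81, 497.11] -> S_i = 7.43*(-2.86)^i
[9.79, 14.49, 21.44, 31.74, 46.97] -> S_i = 9.79*1.48^i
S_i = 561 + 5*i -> [561, 566, 571, 576, 581]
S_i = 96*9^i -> [96, 864, 7776, 69984, 629856]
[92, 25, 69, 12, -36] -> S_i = Random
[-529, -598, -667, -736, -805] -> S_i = -529 + -69*i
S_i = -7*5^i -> [-7, -35, -175, -875, -4375]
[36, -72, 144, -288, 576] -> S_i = 36*-2^i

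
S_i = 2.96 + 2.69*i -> [2.96, 5.65, 8.34, 11.03, 13.72]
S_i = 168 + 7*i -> [168, 175, 182, 189, 196]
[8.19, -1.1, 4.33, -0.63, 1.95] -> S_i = Random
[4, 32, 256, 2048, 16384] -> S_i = 4*8^i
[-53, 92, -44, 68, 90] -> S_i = Random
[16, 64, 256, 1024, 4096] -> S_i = 16*4^i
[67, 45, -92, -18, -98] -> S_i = Random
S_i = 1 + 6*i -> [1, 7, 13, 19, 25]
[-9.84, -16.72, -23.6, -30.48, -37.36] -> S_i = -9.84 + -6.88*i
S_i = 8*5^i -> [8, 40, 200, 1000, 5000]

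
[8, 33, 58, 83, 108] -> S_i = 8 + 25*i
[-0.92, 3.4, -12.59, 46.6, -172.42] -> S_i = -0.92*(-3.70)^i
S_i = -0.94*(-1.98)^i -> [-0.94, 1.86, -3.69, 7.3, -14.45]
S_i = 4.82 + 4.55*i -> [4.82, 9.37, 13.92, 18.47, 23.02]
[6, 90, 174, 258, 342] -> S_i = 6 + 84*i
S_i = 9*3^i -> [9, 27, 81, 243, 729]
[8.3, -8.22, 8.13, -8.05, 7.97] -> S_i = 8.30*(-0.99)^i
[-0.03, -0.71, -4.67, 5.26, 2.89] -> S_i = Random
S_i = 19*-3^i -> [19, -57, 171, -513, 1539]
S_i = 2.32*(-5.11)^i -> [2.32, -11.86, 60.58, -309.56, 1581.87]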